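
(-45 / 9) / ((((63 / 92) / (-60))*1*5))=87.62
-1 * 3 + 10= 7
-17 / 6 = -2.83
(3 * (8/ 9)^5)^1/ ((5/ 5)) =32768/ 19683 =1.66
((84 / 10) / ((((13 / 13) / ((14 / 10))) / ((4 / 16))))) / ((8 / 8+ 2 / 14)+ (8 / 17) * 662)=17493 / 1860400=0.01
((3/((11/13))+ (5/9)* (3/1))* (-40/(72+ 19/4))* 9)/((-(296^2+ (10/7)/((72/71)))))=0.00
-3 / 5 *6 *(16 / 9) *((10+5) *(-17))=1632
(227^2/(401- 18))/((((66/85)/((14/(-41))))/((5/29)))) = -153298775/15027771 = -10.20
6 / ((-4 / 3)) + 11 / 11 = -7 / 2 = -3.50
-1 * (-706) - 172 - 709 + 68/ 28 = -1208/ 7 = -172.57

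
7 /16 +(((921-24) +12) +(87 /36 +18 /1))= 44633 /48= 929.85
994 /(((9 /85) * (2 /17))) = 718165 /9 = 79796.11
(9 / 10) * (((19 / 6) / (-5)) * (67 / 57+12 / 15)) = -563 / 500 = -1.13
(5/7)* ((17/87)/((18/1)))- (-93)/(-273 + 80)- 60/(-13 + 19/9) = 74582833/14809662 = 5.04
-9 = -9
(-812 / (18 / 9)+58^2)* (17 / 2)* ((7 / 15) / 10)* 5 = 58667 / 10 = 5866.70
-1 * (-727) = 727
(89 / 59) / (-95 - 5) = -89 / 5900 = -0.02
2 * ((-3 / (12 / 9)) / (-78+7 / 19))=171 / 2950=0.06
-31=-31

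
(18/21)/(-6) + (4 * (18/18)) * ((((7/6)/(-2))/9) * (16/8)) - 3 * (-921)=522082/189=2762.34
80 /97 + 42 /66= 1.46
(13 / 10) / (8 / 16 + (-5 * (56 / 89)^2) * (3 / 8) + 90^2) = 102973 / 641581805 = 0.00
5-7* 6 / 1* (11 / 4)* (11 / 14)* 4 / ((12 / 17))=-2037 / 4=-509.25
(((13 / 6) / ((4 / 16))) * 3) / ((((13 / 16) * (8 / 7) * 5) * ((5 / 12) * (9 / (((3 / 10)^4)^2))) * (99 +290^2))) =15309 / 13156093750000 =0.00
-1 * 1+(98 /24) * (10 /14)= 23 /12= 1.92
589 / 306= 1.92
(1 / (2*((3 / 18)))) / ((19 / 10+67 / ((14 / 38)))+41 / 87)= 18270 / 1121951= 0.02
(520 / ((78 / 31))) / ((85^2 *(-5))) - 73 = -1582399 / 21675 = -73.01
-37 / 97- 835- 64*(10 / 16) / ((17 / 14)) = -1431864 / 1649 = -868.32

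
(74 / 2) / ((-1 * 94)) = -37 / 94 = -0.39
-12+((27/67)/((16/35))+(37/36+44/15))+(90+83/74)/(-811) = -10523188057/1447537680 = -7.27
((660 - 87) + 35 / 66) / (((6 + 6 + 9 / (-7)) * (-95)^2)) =264971 / 44673750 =0.01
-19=-19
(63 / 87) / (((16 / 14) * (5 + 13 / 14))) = 1029 / 9628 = 0.11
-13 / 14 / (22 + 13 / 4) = -26 / 707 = -0.04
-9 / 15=-3 / 5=-0.60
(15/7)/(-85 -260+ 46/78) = -0.01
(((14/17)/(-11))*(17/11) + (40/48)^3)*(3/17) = 12101/148104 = 0.08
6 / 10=0.60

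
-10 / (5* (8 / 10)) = -5 / 2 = -2.50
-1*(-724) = 724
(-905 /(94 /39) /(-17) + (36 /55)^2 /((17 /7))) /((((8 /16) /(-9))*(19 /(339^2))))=-111310330083327 /45922525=-2423872.16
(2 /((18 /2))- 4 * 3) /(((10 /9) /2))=-106 /5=-21.20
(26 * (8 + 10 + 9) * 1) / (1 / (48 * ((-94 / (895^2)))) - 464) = -243648 / 222661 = -1.09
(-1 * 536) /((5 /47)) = -25192 /5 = -5038.40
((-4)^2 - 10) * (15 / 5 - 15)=-72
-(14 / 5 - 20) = 86 / 5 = 17.20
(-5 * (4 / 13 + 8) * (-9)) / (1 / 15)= 72900 / 13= 5607.69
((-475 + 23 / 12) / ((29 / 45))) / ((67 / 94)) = -1029.92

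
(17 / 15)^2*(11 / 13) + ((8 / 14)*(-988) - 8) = -11701147 / 20475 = -571.48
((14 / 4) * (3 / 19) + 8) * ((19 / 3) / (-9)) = -6.02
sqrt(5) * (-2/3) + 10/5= 2 - 2 * sqrt(5)/3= 0.51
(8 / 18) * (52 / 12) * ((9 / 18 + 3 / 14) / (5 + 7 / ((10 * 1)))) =2600 / 10773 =0.24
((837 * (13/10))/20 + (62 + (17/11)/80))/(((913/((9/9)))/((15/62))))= 1536801/49813280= 0.03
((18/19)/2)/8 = 9/152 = 0.06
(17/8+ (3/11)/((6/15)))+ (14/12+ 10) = 3689/264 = 13.97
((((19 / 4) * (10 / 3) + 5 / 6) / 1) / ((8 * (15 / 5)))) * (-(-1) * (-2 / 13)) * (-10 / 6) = 125 / 702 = 0.18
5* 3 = 15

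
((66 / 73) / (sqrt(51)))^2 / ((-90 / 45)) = -0.01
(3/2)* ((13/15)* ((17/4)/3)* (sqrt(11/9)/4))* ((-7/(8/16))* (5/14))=-221* sqrt(11)/288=-2.55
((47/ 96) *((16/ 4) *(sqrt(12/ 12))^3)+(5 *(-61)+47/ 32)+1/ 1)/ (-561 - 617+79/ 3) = 5771/ 22112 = 0.26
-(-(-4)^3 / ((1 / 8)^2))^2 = -16777216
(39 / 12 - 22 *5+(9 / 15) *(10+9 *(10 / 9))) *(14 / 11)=-2653 / 22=-120.59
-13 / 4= -3.25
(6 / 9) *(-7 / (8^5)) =-7 / 49152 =-0.00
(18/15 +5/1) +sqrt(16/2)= 2 * sqrt(2) +31/5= 9.03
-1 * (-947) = 947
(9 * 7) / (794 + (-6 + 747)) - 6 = -9147 / 1535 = -5.96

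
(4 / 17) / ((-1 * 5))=-4 / 85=-0.05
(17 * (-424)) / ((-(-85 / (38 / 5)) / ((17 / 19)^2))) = -245072 / 475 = -515.94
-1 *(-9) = 9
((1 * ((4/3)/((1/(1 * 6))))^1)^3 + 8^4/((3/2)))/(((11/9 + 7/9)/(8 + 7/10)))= 70528/5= 14105.60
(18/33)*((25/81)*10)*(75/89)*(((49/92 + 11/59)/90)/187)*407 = 30085625/1219565754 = 0.02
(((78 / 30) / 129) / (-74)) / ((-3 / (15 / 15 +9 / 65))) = 1 / 9675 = 0.00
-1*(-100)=100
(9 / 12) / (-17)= -3 / 68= -0.04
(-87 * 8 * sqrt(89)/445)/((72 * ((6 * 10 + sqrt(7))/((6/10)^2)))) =-0.00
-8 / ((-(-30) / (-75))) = 20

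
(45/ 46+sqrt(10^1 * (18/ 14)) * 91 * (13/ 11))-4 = -139/ 46+507 * sqrt(70)/ 11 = 382.60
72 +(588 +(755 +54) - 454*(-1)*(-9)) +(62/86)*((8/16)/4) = -900217/344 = -2616.91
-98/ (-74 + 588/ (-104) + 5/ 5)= 2548/ 2045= 1.25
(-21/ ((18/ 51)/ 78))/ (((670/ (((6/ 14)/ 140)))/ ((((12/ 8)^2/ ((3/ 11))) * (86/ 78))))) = -72369/ 375200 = -0.19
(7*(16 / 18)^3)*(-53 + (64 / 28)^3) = -7210496 / 35721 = -201.86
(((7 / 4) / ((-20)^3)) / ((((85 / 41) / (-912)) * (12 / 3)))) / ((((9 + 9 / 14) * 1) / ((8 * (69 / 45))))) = 877933 / 28687500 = 0.03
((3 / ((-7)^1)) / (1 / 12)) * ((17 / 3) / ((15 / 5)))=-68 / 7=-9.71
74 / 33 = 2.24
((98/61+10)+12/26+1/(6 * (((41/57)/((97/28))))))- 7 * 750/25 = -358918661/1820728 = -197.13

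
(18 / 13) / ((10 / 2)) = 18 / 65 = 0.28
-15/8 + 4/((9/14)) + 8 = 889/72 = 12.35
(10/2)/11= 5/11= 0.45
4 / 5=0.80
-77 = -77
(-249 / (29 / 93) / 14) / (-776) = 23157 / 315056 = 0.07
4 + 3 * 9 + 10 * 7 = 101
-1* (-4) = 4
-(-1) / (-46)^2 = 1 / 2116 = 0.00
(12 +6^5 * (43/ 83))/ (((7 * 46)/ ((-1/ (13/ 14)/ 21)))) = -111788/ 173719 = -0.64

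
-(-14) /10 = 7 /5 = 1.40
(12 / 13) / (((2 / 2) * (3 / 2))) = 8 / 13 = 0.62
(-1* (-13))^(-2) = 1 / 169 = 0.01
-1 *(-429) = 429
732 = 732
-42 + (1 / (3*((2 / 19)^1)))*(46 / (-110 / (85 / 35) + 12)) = -78745 / 1698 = -46.38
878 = 878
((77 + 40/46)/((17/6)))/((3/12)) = 42984/391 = 109.93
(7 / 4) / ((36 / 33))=77 / 48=1.60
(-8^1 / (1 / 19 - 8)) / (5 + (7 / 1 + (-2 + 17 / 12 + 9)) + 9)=1824 / 53303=0.03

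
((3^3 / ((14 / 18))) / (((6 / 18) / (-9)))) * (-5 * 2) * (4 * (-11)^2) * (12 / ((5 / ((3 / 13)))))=228637728 / 91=2512502.51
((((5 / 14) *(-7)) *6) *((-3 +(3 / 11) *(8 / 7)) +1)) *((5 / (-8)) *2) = -4875 / 154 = -31.66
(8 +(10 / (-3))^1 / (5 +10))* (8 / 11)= 560 / 99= 5.66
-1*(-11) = 11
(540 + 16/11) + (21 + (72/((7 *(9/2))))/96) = 259865/462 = 562.48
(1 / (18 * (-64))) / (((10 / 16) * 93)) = -1 / 66960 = -0.00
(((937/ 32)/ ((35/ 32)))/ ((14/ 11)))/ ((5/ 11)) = 113377/ 2450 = 46.28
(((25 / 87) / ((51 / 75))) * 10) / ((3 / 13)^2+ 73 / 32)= 270400 / 149379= 1.81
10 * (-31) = -310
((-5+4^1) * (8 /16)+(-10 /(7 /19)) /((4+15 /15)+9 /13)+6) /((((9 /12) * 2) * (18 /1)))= 379 /13986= 0.03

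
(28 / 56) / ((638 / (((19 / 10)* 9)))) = 171 / 12760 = 0.01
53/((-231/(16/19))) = -848/4389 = -0.19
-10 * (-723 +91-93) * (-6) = -43500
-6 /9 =-0.67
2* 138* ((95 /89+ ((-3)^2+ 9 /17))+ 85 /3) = 16256768 /1513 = 10744.72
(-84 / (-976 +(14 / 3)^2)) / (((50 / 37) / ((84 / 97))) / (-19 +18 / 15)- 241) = -26139834 / 71589291037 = -0.00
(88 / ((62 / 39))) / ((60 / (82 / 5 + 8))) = 17446 / 775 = 22.51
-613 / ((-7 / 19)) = 11647 / 7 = 1663.86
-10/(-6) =5/3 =1.67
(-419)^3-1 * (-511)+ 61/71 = -5222727847/71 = -73559547.14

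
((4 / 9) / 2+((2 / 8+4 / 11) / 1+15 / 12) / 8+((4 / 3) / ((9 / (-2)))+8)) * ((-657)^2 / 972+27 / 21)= 131860171 / 36288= 3633.71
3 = 3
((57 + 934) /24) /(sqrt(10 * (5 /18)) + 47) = 0.85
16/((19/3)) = 48/19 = 2.53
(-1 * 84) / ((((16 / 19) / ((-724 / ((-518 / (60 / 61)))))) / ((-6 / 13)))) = 1857060 / 29341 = 63.29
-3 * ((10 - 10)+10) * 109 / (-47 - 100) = 1090 / 49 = 22.24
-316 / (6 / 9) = -474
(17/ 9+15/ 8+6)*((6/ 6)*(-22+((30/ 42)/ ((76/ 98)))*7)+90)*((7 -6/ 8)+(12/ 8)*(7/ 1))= 2337697/ 192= 12175.51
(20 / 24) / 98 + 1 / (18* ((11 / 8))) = 949 / 19404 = 0.05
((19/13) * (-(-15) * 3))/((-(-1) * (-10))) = -171/26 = -6.58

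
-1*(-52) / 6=8.67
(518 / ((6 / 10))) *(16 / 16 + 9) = 25900 / 3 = 8633.33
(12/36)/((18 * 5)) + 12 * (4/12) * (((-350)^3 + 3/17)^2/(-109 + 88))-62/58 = -5546341467468286967803/15840090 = -350145830450981.46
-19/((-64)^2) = -19/4096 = -0.00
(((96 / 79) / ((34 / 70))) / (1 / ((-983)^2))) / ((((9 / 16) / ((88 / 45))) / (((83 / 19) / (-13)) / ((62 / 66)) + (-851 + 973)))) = 283857868013547520 / 277650477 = 1022356853.41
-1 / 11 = -0.09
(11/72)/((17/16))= 22/153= 0.14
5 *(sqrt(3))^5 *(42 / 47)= 1890 *sqrt(3) / 47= 69.65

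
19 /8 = 2.38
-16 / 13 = -1.23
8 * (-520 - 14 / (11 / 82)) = -54944 / 11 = -4994.91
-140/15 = -28/3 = -9.33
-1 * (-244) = 244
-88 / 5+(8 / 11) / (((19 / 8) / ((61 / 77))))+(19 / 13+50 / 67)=-1061760149 / 70085015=-15.15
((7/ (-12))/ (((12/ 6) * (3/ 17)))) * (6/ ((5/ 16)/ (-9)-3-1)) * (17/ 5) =3468/ 415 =8.36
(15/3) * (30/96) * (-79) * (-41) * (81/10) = 1311795/32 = 40993.59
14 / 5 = 2.80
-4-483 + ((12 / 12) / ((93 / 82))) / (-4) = -90623 / 186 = -487.22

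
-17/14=-1.21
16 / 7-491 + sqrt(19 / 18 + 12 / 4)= -3421 / 7 + sqrt(146) / 6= -486.70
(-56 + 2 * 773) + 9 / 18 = 2981 / 2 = 1490.50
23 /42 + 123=5189 /42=123.55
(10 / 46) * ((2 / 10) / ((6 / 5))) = 5 / 138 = 0.04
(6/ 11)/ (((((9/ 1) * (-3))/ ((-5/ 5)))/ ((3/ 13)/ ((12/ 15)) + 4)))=223/ 2574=0.09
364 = 364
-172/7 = -24.57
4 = 4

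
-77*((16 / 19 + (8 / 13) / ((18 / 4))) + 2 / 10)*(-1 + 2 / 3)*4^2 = 16142896 / 33345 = 484.12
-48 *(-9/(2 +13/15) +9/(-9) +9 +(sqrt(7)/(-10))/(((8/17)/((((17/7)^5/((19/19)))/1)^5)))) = -10032/43 +294301998029768521325918069543907 *sqrt(7)/6705343098319824504035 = 116123796225.57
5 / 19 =0.26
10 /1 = 10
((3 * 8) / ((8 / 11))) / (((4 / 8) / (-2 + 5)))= 198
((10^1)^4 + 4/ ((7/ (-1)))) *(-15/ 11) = -1049940/ 77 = -13635.58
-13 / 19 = -0.68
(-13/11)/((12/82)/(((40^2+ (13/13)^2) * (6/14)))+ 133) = -65641/7387149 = -0.01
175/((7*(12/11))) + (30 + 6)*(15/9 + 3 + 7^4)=1039523/12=86626.92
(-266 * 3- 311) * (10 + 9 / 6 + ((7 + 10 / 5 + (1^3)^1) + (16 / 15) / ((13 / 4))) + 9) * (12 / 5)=-26667014 / 325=-82052.35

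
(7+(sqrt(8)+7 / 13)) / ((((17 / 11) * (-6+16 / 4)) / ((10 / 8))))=-2695 / 884-55 * sqrt(2) / 68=-4.19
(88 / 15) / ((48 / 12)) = 22 / 15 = 1.47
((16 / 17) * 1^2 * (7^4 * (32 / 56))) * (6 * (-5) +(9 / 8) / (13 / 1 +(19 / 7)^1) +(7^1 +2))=-25268124 / 935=-27024.73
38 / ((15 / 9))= 114 / 5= 22.80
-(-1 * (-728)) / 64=-91 / 8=-11.38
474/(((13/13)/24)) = 11376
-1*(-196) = 196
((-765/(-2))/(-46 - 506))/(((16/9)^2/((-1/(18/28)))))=16065/47104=0.34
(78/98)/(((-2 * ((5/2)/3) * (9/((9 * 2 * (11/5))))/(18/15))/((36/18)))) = -30888/6125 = -5.04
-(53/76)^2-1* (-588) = 3393479/5776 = 587.51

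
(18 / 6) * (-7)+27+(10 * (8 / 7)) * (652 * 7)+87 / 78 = 1356345 / 26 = 52167.12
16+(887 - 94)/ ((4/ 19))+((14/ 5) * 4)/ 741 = 56060579/ 14820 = 3782.77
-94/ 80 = -47/ 40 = -1.18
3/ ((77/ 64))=192/ 77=2.49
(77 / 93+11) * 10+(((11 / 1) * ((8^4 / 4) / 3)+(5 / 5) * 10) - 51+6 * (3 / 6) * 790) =6201.95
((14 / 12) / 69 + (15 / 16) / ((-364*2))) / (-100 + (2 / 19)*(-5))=-715597 / 4605269760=-0.00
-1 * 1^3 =-1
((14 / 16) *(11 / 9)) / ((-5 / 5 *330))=-0.00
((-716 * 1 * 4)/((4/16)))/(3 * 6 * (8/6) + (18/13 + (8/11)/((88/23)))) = -18020288/40229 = -447.94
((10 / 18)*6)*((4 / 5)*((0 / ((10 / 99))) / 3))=0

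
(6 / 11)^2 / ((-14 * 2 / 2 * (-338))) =9 / 143143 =0.00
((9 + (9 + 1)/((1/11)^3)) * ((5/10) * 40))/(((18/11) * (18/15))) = 3662725/27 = 135656.48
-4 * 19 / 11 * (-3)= 228 / 11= 20.73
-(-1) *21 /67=21 /67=0.31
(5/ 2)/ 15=1/ 6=0.17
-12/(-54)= 2/9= 0.22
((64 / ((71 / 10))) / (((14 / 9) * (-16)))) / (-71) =180 / 35287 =0.01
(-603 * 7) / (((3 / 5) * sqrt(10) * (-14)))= 201 * sqrt(10) / 4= 158.90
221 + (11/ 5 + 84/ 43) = 225.15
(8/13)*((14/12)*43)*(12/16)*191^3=2097329171/13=161333013.15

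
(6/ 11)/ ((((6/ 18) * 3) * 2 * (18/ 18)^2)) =3/ 11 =0.27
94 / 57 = 1.65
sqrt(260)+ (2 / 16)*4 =16.62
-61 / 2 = -30.50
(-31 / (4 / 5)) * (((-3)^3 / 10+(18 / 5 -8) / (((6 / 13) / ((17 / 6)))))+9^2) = -17887 / 9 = -1987.44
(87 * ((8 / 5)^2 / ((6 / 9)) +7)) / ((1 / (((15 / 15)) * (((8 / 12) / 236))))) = 7859 / 2950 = 2.66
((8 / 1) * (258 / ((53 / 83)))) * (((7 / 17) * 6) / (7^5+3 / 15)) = 2997960 / 6309703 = 0.48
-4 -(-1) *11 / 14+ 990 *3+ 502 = 48563 / 14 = 3468.79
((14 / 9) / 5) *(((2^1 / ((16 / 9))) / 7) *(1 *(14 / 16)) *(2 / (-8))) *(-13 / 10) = 91 / 6400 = 0.01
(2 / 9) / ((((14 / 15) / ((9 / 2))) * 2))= 15 / 28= 0.54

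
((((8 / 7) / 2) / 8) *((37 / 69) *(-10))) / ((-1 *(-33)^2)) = 185 / 525987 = 0.00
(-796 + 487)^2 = 95481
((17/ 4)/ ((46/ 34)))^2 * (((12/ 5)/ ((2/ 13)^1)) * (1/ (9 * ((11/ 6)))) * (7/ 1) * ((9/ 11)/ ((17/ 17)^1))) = 68403699/ 1280180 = 53.43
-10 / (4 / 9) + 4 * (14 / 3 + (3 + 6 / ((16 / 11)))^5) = 1804981963 / 24576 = 73444.90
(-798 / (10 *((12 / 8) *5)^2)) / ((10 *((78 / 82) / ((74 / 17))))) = -807044 / 1243125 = -0.65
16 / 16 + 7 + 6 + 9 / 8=121 / 8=15.12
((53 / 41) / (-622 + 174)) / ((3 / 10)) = -265 / 27552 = -0.01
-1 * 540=-540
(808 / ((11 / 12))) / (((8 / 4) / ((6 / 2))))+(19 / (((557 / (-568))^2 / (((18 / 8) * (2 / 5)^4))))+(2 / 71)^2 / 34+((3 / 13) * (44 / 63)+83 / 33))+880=36693984021081669377 / 16633747475970625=2206.00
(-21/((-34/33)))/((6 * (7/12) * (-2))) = -99/34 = -2.91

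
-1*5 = -5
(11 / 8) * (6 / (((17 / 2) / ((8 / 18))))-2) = -473 / 204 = -2.32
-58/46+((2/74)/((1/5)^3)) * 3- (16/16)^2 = 6701/851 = 7.87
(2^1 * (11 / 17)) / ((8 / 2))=11 / 34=0.32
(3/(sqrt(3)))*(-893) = -893*sqrt(3) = -1546.72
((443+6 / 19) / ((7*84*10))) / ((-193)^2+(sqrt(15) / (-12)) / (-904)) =512800305595264 / 253353564965682239765 - 3807196*sqrt(15) / 760060694897046719295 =0.00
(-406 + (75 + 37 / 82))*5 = -135525 / 82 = -1652.74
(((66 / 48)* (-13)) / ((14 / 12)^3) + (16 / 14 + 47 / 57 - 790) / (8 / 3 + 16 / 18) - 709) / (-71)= 196425659 / 14806624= 13.27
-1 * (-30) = 30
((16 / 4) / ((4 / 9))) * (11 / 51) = 33 / 17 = 1.94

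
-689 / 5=-137.80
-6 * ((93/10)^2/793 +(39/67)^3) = -1.84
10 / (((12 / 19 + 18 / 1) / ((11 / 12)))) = 1045 / 2124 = 0.49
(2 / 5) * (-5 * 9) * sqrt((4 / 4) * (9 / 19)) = -54 * sqrt(19) / 19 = -12.39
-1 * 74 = -74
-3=-3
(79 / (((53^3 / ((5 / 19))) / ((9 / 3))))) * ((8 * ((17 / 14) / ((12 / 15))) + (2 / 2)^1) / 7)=109020 / 138604487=0.00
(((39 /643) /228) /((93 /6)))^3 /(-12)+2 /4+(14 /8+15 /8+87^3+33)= 3434252933898305038523519 /5214948647052151968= 658540.12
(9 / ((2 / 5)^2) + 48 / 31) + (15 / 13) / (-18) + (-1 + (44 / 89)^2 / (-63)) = 56.73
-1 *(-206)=206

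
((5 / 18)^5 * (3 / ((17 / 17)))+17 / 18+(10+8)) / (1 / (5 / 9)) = 59676985 / 5668704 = 10.53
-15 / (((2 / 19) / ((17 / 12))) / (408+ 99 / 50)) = -6621177 / 80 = -82764.71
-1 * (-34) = 34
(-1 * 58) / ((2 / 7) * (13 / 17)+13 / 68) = -27608 / 195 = -141.58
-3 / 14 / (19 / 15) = -45 / 266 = -0.17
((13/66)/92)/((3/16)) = 26/2277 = 0.01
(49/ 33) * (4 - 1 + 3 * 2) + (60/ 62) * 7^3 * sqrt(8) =147/ 11 + 20580 * sqrt(2)/ 31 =952.22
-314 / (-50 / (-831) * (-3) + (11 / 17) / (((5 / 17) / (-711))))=434890 / 2166667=0.20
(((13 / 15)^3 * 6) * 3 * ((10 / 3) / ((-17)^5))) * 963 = -940316 / 35496425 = -0.03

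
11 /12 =0.92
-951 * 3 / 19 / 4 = -37.54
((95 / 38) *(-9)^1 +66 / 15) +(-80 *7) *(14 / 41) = -85821 / 410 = -209.32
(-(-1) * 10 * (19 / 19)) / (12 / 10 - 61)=-50 / 299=-0.17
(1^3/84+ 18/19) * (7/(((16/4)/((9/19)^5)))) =0.04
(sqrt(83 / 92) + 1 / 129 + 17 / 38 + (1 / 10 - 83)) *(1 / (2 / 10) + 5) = -2020724 / 2451 + 5 *sqrt(1909) / 23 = -814.95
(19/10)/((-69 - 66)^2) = 19/182250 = 0.00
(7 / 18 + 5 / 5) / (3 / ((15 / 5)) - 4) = -25 / 54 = -0.46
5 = 5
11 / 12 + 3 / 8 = 31 / 24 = 1.29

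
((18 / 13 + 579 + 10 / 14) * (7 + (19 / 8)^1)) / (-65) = -99150 / 1183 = -83.81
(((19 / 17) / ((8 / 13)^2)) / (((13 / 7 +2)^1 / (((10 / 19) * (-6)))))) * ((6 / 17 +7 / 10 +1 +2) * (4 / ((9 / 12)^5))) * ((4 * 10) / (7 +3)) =-660.28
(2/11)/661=0.00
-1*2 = -2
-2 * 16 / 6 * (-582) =3104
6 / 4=3 / 2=1.50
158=158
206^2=42436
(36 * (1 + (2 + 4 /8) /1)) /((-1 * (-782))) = 0.16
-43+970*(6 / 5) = 1121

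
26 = 26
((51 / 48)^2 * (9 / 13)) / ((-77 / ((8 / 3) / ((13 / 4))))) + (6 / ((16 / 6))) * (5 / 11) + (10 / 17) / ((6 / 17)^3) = 40458851 / 2810808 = 14.39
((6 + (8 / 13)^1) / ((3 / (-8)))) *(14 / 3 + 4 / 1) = -1376 / 9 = -152.89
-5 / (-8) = 5 / 8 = 0.62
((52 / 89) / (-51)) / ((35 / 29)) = -1508 / 158865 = -0.01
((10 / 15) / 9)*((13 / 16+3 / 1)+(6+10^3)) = 74.80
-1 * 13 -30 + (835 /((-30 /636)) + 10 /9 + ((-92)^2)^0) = -159686 /9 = -17742.89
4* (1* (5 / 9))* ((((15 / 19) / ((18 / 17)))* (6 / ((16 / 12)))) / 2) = 425 / 114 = 3.73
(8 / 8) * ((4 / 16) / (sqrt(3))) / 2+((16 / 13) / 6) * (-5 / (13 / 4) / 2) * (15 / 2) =-200 / 169+sqrt(3) / 24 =-1.11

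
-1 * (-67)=67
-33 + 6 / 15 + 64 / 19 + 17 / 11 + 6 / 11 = -27.14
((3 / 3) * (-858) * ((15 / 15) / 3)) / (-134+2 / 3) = 429 / 200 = 2.14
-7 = -7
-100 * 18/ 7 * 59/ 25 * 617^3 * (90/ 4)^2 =-505132179762150/ 7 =-72161739966021.43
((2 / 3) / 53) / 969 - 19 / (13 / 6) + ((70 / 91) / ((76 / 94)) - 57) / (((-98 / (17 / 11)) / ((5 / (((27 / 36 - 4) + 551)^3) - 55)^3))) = -184732445528201356990500227054262589618402022 / 1256129505333984814205641946677327194567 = -147064.81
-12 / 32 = -3 / 8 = -0.38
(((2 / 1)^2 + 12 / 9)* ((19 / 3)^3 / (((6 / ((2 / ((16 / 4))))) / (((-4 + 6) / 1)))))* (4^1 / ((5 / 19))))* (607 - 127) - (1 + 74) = 133442629 / 81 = 1647439.86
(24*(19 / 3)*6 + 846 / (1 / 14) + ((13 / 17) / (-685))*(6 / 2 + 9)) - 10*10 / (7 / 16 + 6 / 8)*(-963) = 20764941816 / 221255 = 93850.72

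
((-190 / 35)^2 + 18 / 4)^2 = 11082241 / 9604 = 1153.92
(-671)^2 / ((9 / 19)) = 8554579 / 9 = 950508.78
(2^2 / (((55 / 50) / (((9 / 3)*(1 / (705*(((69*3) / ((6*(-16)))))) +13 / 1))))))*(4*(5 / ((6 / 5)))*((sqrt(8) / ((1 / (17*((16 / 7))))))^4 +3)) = 88608456938181684400 / 256952619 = 344843564089.85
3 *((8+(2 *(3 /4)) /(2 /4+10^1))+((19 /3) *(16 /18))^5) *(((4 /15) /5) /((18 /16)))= 18200818301536 /22599528525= 805.36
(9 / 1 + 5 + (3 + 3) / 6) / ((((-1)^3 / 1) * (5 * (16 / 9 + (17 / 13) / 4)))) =-1404 / 985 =-1.43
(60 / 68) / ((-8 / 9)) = -135 / 136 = -0.99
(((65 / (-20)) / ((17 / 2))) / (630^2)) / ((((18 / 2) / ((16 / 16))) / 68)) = -13 / 1786050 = -0.00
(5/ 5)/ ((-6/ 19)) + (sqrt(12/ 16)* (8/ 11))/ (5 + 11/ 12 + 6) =-19/ 6 + 48* sqrt(3)/ 1573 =-3.11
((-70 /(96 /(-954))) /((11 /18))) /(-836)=-1.36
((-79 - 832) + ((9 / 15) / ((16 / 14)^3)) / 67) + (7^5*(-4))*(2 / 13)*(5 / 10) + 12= -6070.38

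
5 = 5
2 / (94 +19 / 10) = 20 / 959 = 0.02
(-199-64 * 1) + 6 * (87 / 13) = -2897 / 13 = -222.85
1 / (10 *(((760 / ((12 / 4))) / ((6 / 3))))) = 3 / 3800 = 0.00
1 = 1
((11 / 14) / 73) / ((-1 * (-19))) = 11 / 19418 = 0.00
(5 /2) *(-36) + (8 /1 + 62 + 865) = 845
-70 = -70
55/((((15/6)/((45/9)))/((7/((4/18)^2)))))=31185/2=15592.50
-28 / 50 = -14 / 25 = -0.56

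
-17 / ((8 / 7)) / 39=-119 / 312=-0.38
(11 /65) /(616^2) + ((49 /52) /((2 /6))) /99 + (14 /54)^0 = 6918803 /6726720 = 1.03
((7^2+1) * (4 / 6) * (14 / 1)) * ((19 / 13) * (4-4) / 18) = 0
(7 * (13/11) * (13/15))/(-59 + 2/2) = -1183/9570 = -0.12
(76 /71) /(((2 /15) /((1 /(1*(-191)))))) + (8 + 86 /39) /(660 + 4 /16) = -37120318 /1396769439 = -0.03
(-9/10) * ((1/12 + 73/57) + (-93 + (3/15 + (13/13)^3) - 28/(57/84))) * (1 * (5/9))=150137/2280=65.85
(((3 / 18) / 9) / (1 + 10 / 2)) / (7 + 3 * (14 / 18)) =1 / 3024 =0.00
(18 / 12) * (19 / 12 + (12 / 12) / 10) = 101 / 40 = 2.52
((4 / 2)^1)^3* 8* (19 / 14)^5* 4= 19808792 / 16807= 1178.60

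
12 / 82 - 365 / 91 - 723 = -2711932 / 3731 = -726.86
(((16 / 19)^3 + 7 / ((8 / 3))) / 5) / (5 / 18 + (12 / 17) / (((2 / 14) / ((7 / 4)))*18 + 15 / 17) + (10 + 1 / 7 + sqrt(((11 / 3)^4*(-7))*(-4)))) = -427732611997047 / 306220579322509564 + 1340999212672581*sqrt(7) / 382775724153136955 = 0.01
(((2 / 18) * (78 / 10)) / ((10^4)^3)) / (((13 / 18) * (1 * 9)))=1 / 7500000000000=0.00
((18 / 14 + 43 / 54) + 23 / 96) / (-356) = -14041 / 2153088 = -0.01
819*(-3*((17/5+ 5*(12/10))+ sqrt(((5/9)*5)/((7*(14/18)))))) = -124254/5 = -24850.80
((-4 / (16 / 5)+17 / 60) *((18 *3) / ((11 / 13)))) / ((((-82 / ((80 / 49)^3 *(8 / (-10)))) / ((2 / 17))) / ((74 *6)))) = -136.82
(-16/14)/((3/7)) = -8/3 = -2.67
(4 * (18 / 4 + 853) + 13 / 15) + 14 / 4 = 103031 / 30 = 3434.37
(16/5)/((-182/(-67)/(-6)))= -3216/455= -7.07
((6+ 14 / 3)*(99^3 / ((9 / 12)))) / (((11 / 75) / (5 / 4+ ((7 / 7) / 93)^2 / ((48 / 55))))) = 113037111000 / 961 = 117624465.14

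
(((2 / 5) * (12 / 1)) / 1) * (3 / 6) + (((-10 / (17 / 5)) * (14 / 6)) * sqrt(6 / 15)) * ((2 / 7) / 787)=12 / 5 - 20 * sqrt(10) / 40137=2.40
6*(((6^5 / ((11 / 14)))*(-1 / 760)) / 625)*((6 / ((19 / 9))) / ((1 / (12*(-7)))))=370355328 / 12409375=29.84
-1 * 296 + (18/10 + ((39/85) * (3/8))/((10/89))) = -1990147/6800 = -292.67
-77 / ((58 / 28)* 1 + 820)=-1078 / 11509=-0.09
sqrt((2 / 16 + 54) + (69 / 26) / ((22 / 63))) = sqrt(20195318) / 572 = 7.86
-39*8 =-312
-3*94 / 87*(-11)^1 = 1034 / 29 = 35.66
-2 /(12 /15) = -5 /2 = -2.50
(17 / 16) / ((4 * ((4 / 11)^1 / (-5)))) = -935 / 256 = -3.65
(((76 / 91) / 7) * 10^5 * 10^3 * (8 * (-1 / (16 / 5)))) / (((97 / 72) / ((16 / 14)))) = -10944000000000 / 432523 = -25302700.67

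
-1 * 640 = -640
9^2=81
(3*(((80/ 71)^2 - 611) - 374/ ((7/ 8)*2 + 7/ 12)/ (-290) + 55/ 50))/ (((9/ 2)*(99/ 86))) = -107028702370/ 303926931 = -352.15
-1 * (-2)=2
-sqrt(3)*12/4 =-3*sqrt(3) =-5.20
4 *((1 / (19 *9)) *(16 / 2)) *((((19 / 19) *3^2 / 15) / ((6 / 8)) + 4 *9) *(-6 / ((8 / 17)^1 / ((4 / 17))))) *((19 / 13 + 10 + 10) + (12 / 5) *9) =-5493504 / 6175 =-889.64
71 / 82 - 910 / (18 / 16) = -596321 / 738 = -808.02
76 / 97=0.78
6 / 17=0.35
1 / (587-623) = -1 / 36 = -0.03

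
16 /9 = 1.78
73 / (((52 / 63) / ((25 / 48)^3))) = 7984375 / 638976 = 12.50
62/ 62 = 1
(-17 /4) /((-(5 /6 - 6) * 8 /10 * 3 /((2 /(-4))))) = 85 /496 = 0.17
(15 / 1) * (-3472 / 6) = -8680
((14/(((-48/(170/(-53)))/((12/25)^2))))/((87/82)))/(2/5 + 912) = 19516/87647425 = 0.00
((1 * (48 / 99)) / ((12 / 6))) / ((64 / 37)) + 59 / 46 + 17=111863 / 6072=18.42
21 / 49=3 / 7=0.43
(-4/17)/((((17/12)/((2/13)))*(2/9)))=-432/3757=-0.11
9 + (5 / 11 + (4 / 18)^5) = 9.46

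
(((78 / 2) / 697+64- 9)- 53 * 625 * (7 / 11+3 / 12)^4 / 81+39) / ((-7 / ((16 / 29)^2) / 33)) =177302575137 / 780201587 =227.25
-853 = -853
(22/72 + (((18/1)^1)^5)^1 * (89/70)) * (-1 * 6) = -3027088321/210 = -14414706.29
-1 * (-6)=6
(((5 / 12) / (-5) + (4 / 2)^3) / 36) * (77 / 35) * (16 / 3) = 209 / 81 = 2.58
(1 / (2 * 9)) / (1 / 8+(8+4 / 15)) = 20 / 3021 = 0.01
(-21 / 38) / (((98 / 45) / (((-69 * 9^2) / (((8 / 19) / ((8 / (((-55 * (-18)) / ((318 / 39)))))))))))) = 221.94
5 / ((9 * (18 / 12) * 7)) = 10 / 189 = 0.05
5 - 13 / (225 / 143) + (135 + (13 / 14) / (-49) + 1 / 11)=223793161 / 1697850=131.81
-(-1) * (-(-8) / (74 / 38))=152 / 37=4.11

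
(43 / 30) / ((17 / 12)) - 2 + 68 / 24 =941 / 510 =1.85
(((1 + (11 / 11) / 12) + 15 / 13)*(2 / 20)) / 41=349 / 63960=0.01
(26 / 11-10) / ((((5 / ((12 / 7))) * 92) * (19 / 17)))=-612 / 24035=-0.03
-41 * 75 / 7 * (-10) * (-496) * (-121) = 1845492000 / 7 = 263641714.29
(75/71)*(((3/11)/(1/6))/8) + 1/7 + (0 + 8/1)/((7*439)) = 3470703/9600052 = 0.36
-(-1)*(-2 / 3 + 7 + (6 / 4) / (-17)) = 637 / 102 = 6.25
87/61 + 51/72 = 3125/1464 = 2.13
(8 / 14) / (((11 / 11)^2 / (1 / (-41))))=-4 / 287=-0.01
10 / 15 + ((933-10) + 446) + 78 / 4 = 1389.17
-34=-34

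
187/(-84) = -2.23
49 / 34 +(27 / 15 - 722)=-122189 / 170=-718.76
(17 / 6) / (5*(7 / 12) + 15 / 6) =34 / 65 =0.52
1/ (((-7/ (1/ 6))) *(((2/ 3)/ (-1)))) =1/ 28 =0.04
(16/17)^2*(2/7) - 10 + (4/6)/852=-25197581/2585394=-9.75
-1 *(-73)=73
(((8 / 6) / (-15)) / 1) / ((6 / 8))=-16 / 135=-0.12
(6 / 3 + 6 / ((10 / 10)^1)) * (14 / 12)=28 / 3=9.33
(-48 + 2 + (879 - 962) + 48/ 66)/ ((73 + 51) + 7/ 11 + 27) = -1411/ 1668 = -0.85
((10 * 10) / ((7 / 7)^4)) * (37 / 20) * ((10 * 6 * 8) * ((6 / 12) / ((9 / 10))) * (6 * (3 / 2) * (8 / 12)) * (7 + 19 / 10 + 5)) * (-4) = -16457600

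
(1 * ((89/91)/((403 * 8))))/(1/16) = 178/36673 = 0.00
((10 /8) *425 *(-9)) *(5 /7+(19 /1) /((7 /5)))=-478125 /7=-68303.57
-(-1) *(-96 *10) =-960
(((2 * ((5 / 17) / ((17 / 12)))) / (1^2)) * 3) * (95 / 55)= 6840 / 3179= 2.15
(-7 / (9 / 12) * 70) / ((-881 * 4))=0.19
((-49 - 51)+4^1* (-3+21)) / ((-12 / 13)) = 91 / 3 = 30.33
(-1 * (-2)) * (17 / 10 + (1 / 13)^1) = 231 / 65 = 3.55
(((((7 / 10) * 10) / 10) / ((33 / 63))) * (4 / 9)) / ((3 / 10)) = 196 / 99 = 1.98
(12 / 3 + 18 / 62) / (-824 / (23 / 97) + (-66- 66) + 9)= -3059 / 2565467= -0.00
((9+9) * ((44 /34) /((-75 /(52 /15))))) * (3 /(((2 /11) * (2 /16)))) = -302016 /2125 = -142.13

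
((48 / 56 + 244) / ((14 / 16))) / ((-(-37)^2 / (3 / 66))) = -6856 / 737891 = -0.01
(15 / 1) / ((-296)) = -15 / 296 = -0.05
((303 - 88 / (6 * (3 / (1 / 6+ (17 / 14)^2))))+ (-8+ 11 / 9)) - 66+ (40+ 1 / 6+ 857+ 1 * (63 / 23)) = 68289041 / 60858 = 1122.10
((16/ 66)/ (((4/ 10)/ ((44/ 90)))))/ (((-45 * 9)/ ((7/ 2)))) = -28/ 10935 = -0.00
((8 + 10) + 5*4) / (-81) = -0.47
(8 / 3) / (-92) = -2 / 69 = -0.03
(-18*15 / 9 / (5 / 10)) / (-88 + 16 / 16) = 20 / 29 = 0.69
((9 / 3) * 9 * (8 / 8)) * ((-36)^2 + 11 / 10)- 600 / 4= 348717 / 10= 34871.70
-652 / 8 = -163 / 2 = -81.50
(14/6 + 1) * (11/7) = 110/21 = 5.24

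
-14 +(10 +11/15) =-3.27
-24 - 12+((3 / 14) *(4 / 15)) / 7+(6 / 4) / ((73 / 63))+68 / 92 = -27937739 / 822710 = -33.96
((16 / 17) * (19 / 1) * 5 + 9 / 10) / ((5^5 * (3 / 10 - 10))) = -15353 / 5153125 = -0.00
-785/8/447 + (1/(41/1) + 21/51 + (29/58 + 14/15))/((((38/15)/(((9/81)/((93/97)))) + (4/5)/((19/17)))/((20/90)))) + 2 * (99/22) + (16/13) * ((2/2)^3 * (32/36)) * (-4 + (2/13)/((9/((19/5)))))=26581316231709997/5915004580447560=4.49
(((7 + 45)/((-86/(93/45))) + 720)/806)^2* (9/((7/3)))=161189547627/52551492175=3.07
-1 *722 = -722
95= 95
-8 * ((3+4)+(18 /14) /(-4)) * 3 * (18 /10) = -288.51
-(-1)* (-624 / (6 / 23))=-2392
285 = 285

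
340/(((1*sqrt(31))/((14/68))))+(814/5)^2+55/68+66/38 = 70*sqrt(31)/31+856156257/32300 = 26518.96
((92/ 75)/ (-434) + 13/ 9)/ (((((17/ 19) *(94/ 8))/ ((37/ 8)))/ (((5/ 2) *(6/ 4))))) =2.38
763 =763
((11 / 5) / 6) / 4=11 / 120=0.09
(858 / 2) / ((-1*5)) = -429 / 5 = -85.80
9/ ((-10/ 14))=-63/ 5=-12.60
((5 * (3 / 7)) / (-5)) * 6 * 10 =-180 / 7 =-25.71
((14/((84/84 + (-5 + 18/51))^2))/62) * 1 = 2023/119164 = 0.02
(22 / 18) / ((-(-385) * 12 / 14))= 1 / 270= 0.00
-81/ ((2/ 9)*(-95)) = 729/ 190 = 3.84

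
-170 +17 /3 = -493 /3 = -164.33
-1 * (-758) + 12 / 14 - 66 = 4850 / 7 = 692.86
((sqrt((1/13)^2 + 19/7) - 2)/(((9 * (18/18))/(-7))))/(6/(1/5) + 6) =7/162 - sqrt(22526)/4212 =0.01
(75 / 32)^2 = 5625 / 1024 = 5.49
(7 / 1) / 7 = 1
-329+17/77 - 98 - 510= -72132/77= -936.78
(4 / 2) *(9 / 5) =18 / 5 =3.60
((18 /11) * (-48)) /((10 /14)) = -6048 /55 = -109.96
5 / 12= 0.42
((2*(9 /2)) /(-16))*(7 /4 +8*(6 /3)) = -639 /64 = -9.98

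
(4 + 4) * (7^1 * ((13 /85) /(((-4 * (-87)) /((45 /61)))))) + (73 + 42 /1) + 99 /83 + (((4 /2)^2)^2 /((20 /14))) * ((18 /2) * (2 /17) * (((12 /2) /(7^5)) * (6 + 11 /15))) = 17415682437026 /149825941475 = 116.24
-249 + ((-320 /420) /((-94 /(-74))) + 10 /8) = -980485 /3948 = -248.35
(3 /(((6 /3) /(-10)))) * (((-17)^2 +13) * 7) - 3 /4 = -126843 /4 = -31710.75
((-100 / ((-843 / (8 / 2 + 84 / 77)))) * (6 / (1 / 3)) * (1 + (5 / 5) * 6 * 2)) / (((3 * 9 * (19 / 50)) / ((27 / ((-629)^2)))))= 21840000 / 23235600289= 0.00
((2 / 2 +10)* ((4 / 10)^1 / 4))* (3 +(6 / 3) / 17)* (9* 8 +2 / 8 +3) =175483 / 680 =258.06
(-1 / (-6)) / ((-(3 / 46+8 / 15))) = -115 / 413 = -0.28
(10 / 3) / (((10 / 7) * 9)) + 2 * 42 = 2275 / 27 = 84.26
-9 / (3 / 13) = -39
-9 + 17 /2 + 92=183 /2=91.50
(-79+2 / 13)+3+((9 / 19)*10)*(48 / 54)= -17694 / 247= -71.64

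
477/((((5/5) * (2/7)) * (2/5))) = 16695/4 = 4173.75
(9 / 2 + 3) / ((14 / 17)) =255 / 28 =9.11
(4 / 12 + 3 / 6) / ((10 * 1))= 1 / 12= 0.08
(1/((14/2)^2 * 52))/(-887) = -1/2260076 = -0.00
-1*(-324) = 324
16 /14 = 1.14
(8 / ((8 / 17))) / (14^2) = 17 / 196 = 0.09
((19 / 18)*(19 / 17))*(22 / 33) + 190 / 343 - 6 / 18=158554 / 157437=1.01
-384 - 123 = -507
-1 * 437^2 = -190969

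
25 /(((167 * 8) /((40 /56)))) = 125 /9352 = 0.01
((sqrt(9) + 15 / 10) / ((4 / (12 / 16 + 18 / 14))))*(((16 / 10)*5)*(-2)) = -513 / 14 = -36.64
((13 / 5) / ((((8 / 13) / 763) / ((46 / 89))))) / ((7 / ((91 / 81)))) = 267.41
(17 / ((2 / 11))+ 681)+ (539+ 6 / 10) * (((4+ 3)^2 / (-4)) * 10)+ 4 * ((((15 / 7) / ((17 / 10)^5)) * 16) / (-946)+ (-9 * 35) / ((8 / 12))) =-631989327064191 / 9402293054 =-67216.51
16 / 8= 2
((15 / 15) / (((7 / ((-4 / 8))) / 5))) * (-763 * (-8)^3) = -139520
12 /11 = 1.09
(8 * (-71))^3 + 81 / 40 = -7330017199 / 40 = -183250429.98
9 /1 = 9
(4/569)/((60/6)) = 2/2845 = 0.00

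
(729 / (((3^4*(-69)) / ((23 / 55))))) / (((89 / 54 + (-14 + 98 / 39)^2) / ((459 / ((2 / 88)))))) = -50266008 / 6096325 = -8.25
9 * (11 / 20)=99 / 20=4.95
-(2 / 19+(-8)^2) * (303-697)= 479892 / 19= 25257.47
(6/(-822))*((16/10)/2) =-0.01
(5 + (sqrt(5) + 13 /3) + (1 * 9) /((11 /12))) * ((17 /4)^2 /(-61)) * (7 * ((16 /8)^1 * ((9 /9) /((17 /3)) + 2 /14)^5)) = -6259578272 /23745575469 - 9904396 * sqrt(5) /719562893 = -0.29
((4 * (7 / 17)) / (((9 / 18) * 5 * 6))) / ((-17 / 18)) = -168 / 1445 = -0.12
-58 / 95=-0.61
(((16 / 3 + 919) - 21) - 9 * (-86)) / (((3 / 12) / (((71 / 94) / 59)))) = 714544 / 8319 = 85.89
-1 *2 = -2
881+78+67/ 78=74869/ 78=959.86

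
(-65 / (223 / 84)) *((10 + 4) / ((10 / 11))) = -84084 / 223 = -377.06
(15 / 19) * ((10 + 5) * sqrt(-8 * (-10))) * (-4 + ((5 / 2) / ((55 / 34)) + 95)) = 916200 * sqrt(5) / 209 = 9802.32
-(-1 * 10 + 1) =9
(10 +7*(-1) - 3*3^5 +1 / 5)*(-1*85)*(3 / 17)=10887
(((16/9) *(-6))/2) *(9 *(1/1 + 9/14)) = -552/7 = -78.86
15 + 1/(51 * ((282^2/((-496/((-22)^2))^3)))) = 26943608767709/1796240616291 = 15.00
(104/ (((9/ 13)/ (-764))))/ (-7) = 1032928/ 63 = 16395.68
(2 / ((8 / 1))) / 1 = 1 / 4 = 0.25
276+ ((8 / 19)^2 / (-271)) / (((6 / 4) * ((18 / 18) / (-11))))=276.00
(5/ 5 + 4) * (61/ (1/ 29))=8845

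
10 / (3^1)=10 / 3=3.33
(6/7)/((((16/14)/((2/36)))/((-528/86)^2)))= 2904/1849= 1.57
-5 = -5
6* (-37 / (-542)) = 0.41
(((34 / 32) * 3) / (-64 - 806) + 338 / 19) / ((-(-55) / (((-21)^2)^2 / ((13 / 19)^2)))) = 5793966866583 / 43128800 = 134341.02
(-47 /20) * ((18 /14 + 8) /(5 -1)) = -611 /112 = -5.46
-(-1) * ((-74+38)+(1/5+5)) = -154/5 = -30.80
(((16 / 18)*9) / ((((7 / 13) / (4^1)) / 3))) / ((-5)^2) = 7.13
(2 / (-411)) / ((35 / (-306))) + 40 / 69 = 0.62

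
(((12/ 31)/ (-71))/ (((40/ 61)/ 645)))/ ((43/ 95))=-52155/ 4402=-11.85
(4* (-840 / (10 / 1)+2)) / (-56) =41 / 7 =5.86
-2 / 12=-1 / 6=-0.17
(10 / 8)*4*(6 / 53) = 0.57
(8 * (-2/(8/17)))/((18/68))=-1156/9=-128.44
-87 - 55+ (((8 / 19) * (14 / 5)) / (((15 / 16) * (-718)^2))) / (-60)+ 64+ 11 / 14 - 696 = -29821049635943 / 38567639250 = -773.21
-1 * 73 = -73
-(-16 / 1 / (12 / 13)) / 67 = 52 / 201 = 0.26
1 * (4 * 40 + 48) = 208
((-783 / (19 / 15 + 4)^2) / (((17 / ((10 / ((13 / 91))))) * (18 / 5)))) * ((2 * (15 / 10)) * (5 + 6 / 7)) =-60193125 / 106097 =-567.34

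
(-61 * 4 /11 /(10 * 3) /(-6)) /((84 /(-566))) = -17263 /20790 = -0.83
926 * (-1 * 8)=-7408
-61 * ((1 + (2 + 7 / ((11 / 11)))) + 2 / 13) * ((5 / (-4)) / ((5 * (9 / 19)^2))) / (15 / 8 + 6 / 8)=1937848 / 7371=262.90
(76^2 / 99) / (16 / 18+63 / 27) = 5776 / 319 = 18.11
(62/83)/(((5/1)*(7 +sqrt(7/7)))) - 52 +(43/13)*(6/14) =-7638159/151060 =-50.56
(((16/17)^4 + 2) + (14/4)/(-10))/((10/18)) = 4.38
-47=-47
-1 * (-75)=75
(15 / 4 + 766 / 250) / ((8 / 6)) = 10221 / 2000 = 5.11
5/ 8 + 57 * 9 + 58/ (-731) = 3003215/ 5848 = 513.55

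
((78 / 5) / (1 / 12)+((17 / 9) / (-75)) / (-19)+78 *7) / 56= 9403307 / 718200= 13.09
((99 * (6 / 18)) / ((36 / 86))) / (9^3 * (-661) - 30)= -43 / 262854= -0.00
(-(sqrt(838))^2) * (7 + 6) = -10894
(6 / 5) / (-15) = -2 / 25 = -0.08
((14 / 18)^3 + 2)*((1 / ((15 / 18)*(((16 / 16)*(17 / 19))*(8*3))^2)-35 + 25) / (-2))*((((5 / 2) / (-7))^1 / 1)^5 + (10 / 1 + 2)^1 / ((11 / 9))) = 144992854193023063 / 1196546188400640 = 121.18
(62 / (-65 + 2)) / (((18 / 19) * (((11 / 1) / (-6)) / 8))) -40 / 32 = 3.28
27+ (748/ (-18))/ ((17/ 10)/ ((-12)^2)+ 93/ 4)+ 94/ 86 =26.31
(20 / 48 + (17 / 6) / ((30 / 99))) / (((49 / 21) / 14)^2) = 1758 / 5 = 351.60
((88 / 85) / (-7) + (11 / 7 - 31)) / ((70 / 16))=-20112 / 2975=-6.76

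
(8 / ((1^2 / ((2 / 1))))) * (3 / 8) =6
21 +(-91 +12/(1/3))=-34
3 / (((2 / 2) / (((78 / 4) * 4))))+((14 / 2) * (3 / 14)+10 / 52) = 235.69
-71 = -71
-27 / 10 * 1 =-27 / 10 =-2.70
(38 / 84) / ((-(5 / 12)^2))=-456 / 175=-2.61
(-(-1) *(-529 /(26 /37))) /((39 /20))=-195730 /507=-386.06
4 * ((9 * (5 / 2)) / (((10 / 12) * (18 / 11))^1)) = 66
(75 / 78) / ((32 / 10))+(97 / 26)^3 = 3671817 / 70304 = 52.23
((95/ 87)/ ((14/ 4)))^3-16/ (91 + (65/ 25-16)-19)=-16059635320/ 66178892997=-0.24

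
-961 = -961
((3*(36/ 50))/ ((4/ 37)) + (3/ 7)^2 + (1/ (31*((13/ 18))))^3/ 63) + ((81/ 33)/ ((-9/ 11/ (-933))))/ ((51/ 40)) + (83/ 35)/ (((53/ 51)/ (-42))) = 306240948290933547/ 144479428061150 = 2119.62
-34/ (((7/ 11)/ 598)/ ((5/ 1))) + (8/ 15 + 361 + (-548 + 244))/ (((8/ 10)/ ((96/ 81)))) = -90530732/ 567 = -159666.19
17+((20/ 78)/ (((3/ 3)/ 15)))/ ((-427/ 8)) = 93967/ 5551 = 16.93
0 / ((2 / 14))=0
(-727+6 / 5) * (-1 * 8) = 29032 / 5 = 5806.40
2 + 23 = 25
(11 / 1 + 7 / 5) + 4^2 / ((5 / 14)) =286 / 5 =57.20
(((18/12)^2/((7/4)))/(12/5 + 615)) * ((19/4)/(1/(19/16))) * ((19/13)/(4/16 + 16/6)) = 0.01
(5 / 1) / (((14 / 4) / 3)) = 30 / 7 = 4.29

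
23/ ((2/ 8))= 92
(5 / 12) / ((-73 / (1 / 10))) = -1 / 1752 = -0.00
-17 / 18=-0.94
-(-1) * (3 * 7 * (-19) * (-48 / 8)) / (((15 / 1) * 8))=399 / 20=19.95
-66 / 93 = -22 / 31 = -0.71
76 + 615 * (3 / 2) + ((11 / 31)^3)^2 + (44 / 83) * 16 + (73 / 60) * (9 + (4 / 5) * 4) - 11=22338111498478769 / 22098841656900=1010.83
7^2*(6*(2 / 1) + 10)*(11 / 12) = 5929 / 6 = 988.17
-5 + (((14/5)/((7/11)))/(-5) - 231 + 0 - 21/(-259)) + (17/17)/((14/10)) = -1528648/6475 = -236.08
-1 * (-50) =50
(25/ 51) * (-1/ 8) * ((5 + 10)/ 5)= -25/ 136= -0.18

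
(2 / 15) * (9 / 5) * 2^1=0.48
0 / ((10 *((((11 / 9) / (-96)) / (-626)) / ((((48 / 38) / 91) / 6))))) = 0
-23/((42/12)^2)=-92/49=-1.88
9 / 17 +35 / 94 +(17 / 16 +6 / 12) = 2.46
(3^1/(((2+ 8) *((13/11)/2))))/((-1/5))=-33/13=-2.54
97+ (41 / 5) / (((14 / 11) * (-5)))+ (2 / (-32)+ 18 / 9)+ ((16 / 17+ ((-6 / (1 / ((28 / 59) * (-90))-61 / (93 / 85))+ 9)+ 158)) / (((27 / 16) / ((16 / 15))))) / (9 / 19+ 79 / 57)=45934725346387411 / 296795267672400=154.77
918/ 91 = 10.09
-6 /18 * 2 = -2 /3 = -0.67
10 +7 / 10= 107 / 10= 10.70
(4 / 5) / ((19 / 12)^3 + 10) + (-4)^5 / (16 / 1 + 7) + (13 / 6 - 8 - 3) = -887723429 / 16655910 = -53.30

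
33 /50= 0.66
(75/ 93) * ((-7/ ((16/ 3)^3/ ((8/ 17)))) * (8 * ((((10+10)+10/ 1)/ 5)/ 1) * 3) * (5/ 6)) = -70875/ 33728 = -2.10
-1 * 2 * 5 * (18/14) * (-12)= 1080/7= 154.29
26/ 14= 13/ 7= 1.86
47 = 47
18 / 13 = 1.38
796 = 796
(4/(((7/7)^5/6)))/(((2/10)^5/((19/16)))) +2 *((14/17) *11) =3028741/34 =89080.62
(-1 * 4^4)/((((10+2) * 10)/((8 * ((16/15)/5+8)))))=-157696/1125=-140.17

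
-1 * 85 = -85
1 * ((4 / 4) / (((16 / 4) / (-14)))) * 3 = -21 / 2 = -10.50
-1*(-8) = 8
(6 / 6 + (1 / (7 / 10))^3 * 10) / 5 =10343 / 1715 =6.03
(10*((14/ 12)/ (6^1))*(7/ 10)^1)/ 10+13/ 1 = 4729/ 360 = 13.14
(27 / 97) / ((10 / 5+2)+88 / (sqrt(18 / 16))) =-243 / 1498844+891* sqrt(2) / 374711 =0.00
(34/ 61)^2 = 1156/ 3721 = 0.31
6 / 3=2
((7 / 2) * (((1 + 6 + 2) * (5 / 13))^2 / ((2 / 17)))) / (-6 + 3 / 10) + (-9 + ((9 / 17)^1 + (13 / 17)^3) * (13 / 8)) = -4414148941 / 63102572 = -69.95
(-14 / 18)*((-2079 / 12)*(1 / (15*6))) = 539 / 360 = 1.50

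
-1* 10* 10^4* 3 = -300000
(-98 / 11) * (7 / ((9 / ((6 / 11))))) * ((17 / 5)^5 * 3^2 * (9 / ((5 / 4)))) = -111279.99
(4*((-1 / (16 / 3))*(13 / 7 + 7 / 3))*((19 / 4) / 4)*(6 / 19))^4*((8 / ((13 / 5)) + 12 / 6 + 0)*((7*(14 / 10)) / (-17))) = -39135393 / 6930560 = -5.65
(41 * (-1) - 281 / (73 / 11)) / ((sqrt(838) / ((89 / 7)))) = -270738 * sqrt(838) / 214109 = -36.60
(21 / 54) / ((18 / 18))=7 / 18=0.39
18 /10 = 1.80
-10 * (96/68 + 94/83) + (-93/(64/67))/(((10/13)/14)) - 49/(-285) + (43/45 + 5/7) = -194087094463/108093888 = -1795.54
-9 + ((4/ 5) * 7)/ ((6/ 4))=-79/ 15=-5.27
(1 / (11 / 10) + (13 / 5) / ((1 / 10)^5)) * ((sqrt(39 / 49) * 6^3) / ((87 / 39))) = 8030908080 * sqrt(39) / 2233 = 22459921.58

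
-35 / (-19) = 35 / 19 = 1.84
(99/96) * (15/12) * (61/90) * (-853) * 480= -2861815/8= -357726.88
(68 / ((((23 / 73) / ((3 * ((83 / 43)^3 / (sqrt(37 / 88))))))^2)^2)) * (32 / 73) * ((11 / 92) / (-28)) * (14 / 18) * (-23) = 4335559354314691488362298583310280192 / 15308627624411419843763537929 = 283210191.06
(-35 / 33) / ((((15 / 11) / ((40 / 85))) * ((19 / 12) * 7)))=-32 / 969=-0.03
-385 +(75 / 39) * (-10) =-5255 / 13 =-404.23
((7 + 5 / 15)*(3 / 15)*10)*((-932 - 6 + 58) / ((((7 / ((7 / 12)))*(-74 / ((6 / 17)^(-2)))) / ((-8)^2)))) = 7467.52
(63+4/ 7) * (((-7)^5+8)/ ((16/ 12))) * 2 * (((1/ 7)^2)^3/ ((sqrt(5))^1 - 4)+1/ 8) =-200230.36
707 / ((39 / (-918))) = -216342 / 13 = -16641.69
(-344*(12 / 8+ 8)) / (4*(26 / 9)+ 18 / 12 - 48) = 58824 / 629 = 93.52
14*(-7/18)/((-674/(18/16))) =49/5392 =0.01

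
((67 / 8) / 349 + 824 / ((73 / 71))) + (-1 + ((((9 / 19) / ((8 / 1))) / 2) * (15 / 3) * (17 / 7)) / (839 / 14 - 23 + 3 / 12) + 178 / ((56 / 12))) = 7888144534679 / 9406312216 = 838.60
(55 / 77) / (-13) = -5 / 91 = -0.05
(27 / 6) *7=63 / 2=31.50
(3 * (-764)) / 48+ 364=1265 / 4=316.25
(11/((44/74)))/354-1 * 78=-55187/708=-77.95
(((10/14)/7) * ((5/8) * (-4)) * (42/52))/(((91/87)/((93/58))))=-20925/66248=-0.32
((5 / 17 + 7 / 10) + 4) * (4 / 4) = 849 / 170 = 4.99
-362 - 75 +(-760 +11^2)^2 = 407884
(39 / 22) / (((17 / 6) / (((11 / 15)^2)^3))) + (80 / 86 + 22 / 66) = 1.36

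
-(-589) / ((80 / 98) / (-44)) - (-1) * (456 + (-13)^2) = -311221 / 10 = -31122.10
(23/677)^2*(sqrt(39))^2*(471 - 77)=8128614/458329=17.74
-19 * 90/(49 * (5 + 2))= -1710/343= -4.99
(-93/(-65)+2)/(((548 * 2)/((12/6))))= 223/35620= 0.01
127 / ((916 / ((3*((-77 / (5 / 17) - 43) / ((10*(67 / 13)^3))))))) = -318918717 / 3443736350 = -0.09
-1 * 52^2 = -2704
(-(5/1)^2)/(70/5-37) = 25/23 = 1.09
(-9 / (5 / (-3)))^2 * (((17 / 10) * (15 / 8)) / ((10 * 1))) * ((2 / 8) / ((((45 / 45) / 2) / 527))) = 19593333 / 8000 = 2449.17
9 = 9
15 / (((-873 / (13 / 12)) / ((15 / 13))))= -25 / 1164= -0.02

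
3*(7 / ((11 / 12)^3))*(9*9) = 2939328 / 1331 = 2208.36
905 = 905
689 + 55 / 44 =2761 / 4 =690.25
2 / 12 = 1 / 6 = 0.17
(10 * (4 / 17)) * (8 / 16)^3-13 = -216 / 17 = -12.71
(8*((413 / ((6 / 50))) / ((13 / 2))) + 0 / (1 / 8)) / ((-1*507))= -165200 / 19773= -8.35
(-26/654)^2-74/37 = -213689/106929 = -2.00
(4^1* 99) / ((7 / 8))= 3168 / 7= 452.57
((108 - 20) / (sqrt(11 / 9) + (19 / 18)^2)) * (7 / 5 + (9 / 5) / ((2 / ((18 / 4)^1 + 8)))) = 651021624 / 10085 - 194765472 * sqrt(11) / 10085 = 501.50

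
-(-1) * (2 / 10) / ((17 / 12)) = 12 / 85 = 0.14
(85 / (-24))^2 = 7225 / 576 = 12.54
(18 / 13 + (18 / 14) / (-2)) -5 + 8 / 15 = -10169 / 2730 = -3.72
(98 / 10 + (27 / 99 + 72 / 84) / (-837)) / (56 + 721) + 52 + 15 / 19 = 83731837283 / 1585767645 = 52.80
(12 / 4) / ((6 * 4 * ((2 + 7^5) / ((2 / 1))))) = 1 / 67236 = 0.00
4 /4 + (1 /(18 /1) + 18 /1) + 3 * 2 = 451 /18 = 25.06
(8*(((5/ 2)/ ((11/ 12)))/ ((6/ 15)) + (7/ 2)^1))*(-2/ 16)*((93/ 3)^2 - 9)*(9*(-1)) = 972468/ 11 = 88406.18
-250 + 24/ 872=-27247/ 109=-249.97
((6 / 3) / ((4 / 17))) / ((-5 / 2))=-17 / 5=-3.40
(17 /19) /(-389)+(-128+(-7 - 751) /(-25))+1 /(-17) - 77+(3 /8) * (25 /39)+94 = -26298158521 /326682200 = -80.50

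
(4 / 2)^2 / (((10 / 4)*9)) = 8 / 45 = 0.18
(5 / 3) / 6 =5 / 18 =0.28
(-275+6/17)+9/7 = -32530/119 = -273.36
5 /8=0.62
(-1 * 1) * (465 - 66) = -399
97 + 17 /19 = 1860 /19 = 97.89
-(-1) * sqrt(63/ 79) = 3 * sqrt(553)/ 79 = 0.89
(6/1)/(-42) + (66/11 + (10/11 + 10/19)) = 10669/1463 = 7.29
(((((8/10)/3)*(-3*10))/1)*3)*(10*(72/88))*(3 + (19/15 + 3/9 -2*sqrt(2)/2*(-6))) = -12960*sqrt(2)/11 -9936/11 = -2569.47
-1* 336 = -336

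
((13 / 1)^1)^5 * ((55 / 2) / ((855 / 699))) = 951623959 / 114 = 8347578.59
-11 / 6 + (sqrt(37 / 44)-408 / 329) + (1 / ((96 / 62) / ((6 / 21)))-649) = -5147315 / 7896 + sqrt(407) / 22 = -650.97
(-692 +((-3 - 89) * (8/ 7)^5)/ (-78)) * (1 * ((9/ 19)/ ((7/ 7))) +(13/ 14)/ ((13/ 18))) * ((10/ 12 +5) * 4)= -9041599760/ 319333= -28314.02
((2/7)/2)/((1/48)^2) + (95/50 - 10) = 321.04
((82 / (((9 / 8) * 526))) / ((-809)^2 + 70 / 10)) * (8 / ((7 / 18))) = 656 / 150614051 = 0.00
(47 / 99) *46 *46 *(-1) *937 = -93186524 / 99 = -941278.02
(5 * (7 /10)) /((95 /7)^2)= 343 /18050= 0.02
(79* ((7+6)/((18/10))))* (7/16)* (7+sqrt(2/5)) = 7189* sqrt(10)/144+251615/144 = 1905.20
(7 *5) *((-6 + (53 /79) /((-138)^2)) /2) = -315938105 /3008952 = -105.00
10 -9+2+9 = 12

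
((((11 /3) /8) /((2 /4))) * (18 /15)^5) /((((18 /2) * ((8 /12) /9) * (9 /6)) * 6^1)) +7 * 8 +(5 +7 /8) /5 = 1438879 /25000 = 57.56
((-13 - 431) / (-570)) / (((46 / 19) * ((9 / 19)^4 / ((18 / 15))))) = 9643754 / 1257525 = 7.67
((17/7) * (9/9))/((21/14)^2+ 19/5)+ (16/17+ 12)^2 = 41093060/244783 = 167.88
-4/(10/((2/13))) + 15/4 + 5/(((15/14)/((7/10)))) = 6.96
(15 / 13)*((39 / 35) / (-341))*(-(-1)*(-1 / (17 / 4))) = 36 / 40579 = 0.00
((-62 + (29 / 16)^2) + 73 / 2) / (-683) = 5687 / 174848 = 0.03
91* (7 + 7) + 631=1905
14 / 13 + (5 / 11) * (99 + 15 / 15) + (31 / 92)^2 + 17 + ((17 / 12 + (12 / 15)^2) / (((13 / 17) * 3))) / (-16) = 63.59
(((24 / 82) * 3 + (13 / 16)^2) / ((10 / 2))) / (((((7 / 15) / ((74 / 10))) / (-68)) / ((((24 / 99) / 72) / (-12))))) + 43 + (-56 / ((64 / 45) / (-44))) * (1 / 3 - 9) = -326704735807 / 21821184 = -14971.91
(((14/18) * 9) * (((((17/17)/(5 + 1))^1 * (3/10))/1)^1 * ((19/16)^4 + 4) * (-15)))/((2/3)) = -24725295/524288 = -47.16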